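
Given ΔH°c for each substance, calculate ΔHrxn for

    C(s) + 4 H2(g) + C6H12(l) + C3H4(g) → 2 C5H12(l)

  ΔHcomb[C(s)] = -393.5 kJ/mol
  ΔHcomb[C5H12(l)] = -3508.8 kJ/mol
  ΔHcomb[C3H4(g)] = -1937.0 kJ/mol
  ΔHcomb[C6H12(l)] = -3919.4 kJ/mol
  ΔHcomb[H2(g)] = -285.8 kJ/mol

ΔHrxn = -375.5 kJ/mol

Using ΔH = Σ nΔHc°(reactants) − Σ nΔHc°(products):
= [1·(-393.5) + 4·(-285.8) + 1·(-3919.4) + 1·(-1937.0)] − [2·(-3508.8)]
= -375.5 kJ/mol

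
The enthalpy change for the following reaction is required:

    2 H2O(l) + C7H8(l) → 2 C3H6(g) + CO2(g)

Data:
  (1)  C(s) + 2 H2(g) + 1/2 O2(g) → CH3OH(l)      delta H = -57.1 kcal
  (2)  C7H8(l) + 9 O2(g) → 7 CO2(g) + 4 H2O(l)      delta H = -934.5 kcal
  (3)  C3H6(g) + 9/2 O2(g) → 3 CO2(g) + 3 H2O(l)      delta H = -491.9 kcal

(1): not needed.
(2) as written: -934.5 kcal
(3) reversed and × 2: (-2)·(-491.9) = +983.8 kcal
delta H = (-934.5) + (+983.8) = 49.3 kcal

delta H = 49.3 kcal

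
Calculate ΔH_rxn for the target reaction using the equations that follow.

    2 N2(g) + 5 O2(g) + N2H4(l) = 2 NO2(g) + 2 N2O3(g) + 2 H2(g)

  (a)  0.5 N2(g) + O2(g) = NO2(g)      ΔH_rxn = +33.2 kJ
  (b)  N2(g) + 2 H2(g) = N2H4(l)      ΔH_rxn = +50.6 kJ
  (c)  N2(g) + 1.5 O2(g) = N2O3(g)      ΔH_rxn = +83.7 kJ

ΔH_rxn = 183.2 kJ

(a) × 2 (scale by 2 for the 2 NO2(g)): (2)·(+33.2) = +66.4 kJ
(b) reversed (reverse to put N2H4(l) on the reactant side): -50.6 kJ
(c) × 2 (scale by 2 for the 2 N2O3(g)): (2)·(+83.7) = +167.4 kJ
Summing the manipulated equations, ΔH_rxn = (2)·(+33.2) + (-1)·(+50.6) + (2)·(+83.7) = 183.2 kJ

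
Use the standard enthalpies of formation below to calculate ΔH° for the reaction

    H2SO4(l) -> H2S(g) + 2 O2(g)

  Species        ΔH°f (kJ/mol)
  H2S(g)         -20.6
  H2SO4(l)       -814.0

Products: 1·(-20.6) + 2·(+0.0) = -20.6
Reactants: 1·(-814.0) = -814.0
ΔH° = (-20.6) − (-814.0) = 793.4 kJ/mol

ΔH° = 793.4 kJ/mol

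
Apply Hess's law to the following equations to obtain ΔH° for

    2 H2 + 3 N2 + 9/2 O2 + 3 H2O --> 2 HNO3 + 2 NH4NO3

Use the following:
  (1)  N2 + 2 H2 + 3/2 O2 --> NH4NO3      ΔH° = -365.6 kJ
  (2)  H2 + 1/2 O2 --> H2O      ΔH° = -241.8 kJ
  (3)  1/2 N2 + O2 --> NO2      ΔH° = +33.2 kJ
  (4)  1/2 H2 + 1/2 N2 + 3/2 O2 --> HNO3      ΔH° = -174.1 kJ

ΔH° = -354.0 kJ

(1) × 2: (2)·(-365.6) = -731.2 kJ
(2) reversed and × 3: (-3)·(-241.8) = +725.4 kJ
(3): not needed.
(4) × 2: (2)·(-174.1) = -348.2 kJ
ΔH° = (2)·(-365.6) + (-3)·(-241.8) + (2)·(-174.1) = -354.0 kJ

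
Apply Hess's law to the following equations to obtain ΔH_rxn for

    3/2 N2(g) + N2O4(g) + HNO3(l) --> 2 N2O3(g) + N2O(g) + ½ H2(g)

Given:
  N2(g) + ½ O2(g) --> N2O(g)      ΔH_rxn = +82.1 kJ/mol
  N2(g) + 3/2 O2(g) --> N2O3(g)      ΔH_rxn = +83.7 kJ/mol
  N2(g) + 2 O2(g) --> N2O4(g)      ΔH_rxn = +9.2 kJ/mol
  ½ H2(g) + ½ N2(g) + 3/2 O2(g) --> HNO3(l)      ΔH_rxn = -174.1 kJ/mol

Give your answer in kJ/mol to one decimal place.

ΔH_rxn = 414.4 kJ/mol

equation 1 as written: +82.1 kJ/mol
equation 2 × 2: (2)·(+83.7) = +167.4 kJ/mol
equation 3 reversed: -9.2 kJ/mol
equation 4 reversed: +174.1 kJ/mol
ΔH_rxn = (+82.1) + (+167.4) + (-9.2) + (+174.1) = 414.4 kJ/mol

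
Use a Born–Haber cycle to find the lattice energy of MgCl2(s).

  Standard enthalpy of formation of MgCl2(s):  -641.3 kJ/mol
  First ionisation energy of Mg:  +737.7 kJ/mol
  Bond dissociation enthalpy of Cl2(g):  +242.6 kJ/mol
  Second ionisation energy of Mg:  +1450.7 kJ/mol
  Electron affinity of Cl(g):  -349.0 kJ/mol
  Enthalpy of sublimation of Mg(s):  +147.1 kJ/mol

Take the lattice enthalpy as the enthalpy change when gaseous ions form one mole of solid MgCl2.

U = -2521.4 kJ/mol

ΔHf° = 1·ΔHsub + 1·(ΣIE) + 1·D(Cl2) + 2·EA + U
-641.3 = 1·(+147.1) + 1·(+2188.4) + 1·(+242.6) + 2·(-349.0) + U
U = -641.3 − (+1880.1) = -2521.4 kJ/mol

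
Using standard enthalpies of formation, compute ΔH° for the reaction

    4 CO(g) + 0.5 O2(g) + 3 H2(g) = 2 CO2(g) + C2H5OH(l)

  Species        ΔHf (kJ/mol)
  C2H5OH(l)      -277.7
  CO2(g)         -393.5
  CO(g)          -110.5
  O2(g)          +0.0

ΔH° = -622.7 kJ/mol

Products: 2·(-393.5) + 1·(-277.7) = -1064.7
Reactants: 4·(-110.5) + 1/2·(+0.0) + 3·(+0.0) = -442.0
ΔH° = (-1064.7) − (-442.0) = -622.7 kJ/mol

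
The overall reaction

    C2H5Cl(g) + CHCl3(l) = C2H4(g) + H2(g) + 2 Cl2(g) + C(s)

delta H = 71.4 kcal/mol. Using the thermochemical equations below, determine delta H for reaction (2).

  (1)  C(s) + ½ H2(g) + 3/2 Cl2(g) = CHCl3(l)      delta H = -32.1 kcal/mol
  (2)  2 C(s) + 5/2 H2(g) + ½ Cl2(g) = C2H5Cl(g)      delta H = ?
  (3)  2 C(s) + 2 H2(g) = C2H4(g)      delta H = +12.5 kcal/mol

(1) reversed: +32.1 kcal/mol
(2) reversed: contributes −x
(3) as written: +12.5 kcal/mol
+71.4 = (+32.1) + (+12.5) − x
x = (+71.4 − (+44.6)) / (-1) = -26.8 kcal/mol

delta H = -26.8 kcal/mol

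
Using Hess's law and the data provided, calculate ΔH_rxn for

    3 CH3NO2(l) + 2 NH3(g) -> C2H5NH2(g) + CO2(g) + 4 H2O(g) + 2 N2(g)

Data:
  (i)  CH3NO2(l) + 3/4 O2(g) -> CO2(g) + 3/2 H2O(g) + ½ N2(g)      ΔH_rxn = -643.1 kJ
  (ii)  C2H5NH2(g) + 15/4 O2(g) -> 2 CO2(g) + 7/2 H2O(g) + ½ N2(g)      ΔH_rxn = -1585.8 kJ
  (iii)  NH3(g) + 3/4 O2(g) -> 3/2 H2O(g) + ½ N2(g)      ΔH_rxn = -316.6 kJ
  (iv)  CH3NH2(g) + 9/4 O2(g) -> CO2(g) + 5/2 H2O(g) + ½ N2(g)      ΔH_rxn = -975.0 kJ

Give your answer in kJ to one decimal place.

(i) × 3: (3)·(-643.1) = -1929.3 kJ
(ii) reversed: +1585.8 kJ
(iii) × 2: (2)·(-316.6) = -633.2 kJ
(iv): not needed.
ΔH_rxn = (-1929.3) + (+1585.8) + (-633.2) = -976.7 kJ

ΔH_rxn = -976.7 kJ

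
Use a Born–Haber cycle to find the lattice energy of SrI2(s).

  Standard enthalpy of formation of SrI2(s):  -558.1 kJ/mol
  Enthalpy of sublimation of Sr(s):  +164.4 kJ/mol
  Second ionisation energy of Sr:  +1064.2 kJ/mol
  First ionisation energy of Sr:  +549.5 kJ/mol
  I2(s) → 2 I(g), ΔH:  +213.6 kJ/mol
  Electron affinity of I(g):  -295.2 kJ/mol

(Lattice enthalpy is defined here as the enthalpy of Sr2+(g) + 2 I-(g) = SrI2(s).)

ΔHf° = 1·ΔHsub + 1·(ΣIE) + 1·D(I2) + 2·EA + U
-558.1 = 1·(+164.4) + 1·(+1613.7) + 1·(+213.6) + 2·(-295.2) + U
U = -558.1 − (+1401.3) = -1959.4 kJ/mol

U = -1959.4 kJ/mol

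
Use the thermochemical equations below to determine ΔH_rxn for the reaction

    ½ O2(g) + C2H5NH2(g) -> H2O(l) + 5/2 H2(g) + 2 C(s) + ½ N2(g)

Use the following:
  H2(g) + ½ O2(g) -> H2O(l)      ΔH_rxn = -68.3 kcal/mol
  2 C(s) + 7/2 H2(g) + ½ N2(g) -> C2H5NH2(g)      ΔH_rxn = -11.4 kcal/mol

ΔH_rxn = -56.9 kcal/mol

equation 1 as written (H2O(l) already on the product side): -68.3 kcal/mol
equation 2 reversed (reverse to put C2H5NH2(g) on the reactant side): +11.4 kcal/mol
ΔH_rxn = (-68.3) + (+11.4) = -56.9 kcal/mol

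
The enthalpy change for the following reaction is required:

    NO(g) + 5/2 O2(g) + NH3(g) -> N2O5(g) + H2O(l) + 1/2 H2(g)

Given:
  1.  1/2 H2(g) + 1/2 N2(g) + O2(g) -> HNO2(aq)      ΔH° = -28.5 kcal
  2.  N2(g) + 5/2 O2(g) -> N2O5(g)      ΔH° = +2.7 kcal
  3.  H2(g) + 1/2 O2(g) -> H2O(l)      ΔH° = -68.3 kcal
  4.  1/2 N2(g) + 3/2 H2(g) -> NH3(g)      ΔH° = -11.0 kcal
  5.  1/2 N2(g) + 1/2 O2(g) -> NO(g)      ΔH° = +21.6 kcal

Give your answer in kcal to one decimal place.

ΔH° = -76.2 kcal

eq. 1: not needed (HNO2(aq) appears nowhere else).
eq. 2 as written (N2O5(g) already on the product side): +2.7 kcal
eq. 3 as written (H2O(l) already on the product side): -68.3 kcal
eq. 4 reversed (reverse to put NH3(g) on the reactant side): +11.0 kcal
eq. 5 reversed (reverse to put NO(g) on the reactant side): -21.6 kcal
Summing the manipulated equations, ΔH° = (+2.7) + (-68.3) + (+11.0) + (-21.6) = -76.2 kcal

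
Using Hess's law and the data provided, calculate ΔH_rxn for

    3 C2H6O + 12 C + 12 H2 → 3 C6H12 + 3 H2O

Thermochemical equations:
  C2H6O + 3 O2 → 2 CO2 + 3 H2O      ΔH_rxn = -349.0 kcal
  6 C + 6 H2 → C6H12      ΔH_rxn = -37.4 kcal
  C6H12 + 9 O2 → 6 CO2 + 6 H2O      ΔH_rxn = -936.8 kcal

ΔH_rxn = -185.0 kcal

equation 1 × 3: (3)·(-349.0) = -1047.0 kcal
equation 2 × 2: (2)·(-37.4) = -74.8 kcal
equation 3 reversed: +936.8 kcal
Since enthalpy is a state function, ΔH_rxn = (-1047.0) + (-74.8) + (+936.8) = -185.0 kcal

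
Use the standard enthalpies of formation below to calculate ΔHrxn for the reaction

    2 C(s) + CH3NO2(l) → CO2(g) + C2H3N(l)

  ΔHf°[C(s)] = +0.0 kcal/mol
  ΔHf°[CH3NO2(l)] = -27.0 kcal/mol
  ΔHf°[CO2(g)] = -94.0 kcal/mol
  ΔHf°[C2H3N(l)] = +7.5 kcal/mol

Products: 1·(-94.0) + 1·(+7.5) = -86.5
Reactants: 2·(+0.0) + 1·(-27.0) = -27.0
ΔHrxn = (-86.5) − (-27.0) = -59.5 kcal/mol

ΔHrxn = -59.5 kcal/mol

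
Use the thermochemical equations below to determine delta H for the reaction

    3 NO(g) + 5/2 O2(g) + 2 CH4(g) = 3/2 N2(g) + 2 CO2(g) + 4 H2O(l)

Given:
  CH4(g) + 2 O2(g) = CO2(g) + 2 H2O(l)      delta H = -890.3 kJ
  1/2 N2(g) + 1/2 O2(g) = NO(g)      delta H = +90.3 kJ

delta H = -2051.5 kJ

equation 1 × 2 (×2 to match 2 CH4(g) in the target): (2)·(-890.3) = -1780.6 kJ
equation 2 reversed and × 3 (reverse to put NO(g) on the reactant side; ×3 to match 3 NO(g) in the target): (-3)·(+90.3) = -270.9 kJ
delta H = (-1780.6) + (-270.9) = -2051.5 kJ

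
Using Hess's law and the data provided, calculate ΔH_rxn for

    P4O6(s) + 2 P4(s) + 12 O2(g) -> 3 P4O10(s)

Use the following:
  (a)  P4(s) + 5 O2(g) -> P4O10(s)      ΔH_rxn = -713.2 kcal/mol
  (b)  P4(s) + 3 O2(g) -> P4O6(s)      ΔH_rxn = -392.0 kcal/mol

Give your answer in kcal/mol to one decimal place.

(a) × 3: (3)·(-713.2) = -2139.6 kcal/mol
(b) reversed: +392.0 kcal/mol
ΔH_rxn = (3)·(-713.2) + (-1)·(-392.0) = -1747.6 kcal/mol

ΔH_rxn = -1747.6 kcal/mol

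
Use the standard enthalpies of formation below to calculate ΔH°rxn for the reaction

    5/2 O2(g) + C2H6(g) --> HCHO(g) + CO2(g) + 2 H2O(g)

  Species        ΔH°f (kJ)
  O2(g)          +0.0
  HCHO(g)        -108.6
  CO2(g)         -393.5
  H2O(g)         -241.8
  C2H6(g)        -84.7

ΔH°rxn = Σ nΔHf°(products) − Σ nΔHf°(reactants).
Products: 1·(-108.6) + 1·(-393.5) + 2·(-241.8) = -985.7
Reactants: 5/2·(+0.0) + 1·(-84.7) = -84.7
ΔH°rxn = (-985.7) − (-84.7) = -901.0 kJ

ΔH°rxn = -901.0 kJ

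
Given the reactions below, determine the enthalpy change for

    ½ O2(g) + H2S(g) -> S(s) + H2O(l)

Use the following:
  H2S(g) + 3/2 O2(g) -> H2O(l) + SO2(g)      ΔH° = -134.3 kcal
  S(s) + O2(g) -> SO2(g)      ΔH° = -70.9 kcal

equation 1 as written: -134.3 kcal
equation 2 reversed: +70.9 kcal
Summing the manipulated equations, ΔH° = (1)·(-134.3) + (-1)·(-70.9) = -63.4 kcal

ΔH° = -63.4 kcal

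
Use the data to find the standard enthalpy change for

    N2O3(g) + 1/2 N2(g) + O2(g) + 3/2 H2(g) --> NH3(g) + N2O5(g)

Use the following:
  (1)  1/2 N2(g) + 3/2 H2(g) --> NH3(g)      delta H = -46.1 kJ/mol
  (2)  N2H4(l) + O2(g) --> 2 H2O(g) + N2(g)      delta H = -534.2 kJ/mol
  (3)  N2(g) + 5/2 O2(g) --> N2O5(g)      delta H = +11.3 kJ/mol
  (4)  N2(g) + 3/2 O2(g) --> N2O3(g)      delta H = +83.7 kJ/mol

delta H = -118.5 kJ/mol

(1) as written: -46.1 kJ/mol
(2): not needed.
(3) as written: +11.3 kJ/mol
(4) reversed: -83.7 kJ/mol
Summing the manipulated equations, delta H = (1)·(-46.1) + (1)·(+11.3) + (-1)·(+83.7) = -118.5 kJ/mol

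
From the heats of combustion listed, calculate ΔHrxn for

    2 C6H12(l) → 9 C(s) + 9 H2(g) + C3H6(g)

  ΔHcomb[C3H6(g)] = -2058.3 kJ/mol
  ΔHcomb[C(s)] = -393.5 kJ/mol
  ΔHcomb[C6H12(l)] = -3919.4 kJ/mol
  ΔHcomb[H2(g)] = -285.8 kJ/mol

Using ΔH = Σ nΔHc°(reactants) − Σ nΔHc°(products):
= [2·(-3919.4)] − [9·(-393.5) + 9·(-285.8) + 1·(-2058.3)]
= 333.2 kJ/mol

ΔHrxn = 333.2 kJ/mol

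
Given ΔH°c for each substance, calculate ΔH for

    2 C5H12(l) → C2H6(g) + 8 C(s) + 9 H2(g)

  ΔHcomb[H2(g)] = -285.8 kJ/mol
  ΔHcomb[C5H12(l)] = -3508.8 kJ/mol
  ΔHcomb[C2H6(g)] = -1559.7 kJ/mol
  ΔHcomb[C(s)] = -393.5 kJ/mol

Using ΔH = Σ nΔHc°(reactants) − Σ nΔHc°(products):
= [2·(-3508.8)] − [1·(-1559.7) + 8·(-393.5) + 9·(-285.8)]
= 262.3 kJ/mol

ΔH = 262.3 kJ/mol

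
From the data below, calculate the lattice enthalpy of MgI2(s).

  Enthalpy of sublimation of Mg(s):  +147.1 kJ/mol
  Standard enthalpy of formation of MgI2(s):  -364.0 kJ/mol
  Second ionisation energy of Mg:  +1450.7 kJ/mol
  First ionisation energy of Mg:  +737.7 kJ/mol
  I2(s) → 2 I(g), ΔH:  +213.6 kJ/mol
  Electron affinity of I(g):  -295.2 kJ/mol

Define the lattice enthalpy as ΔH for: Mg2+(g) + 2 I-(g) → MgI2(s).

U = -2322.7 kJ/mol

ΔHf° = 1·ΔHsub + 1·(ΣIE) + 1·D(I2) + 2·EA + U
-364.0 = 1·(+147.1) + 1·(+2188.4) + 1·(+213.6) + 2·(-295.2) + U
U = -364.0 − (+1958.7) = -2322.7 kJ/mol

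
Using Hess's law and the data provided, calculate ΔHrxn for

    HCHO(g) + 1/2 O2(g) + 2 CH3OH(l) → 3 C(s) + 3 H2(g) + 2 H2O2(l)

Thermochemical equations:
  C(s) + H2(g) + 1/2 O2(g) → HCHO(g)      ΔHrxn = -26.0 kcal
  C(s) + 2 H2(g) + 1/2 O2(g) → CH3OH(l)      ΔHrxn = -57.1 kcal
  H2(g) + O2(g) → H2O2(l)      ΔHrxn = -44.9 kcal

equation 1 reversed: +26.0 kcal
equation 2 reversed and × 2: (-2)·(-57.1) = +114.2 kcal
equation 3 × 2: (2)·(-44.9) = -89.8 kcal
By Hess's law, ΔHrxn = (+26.0) + (+114.2) + (-89.8) = 50.4 kcal

ΔHrxn = 50.4 kcal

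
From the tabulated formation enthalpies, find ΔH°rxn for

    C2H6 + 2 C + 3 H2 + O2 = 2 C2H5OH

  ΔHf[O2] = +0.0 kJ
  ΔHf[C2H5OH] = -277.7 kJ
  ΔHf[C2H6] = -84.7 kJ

ΔH°rxn = -470.7 kJ

Products: 2·(-277.7) = -555.4
Reactants: 1·(-84.7) + 2·(+0.0) + 3·(+0.0) + 1·(+0.0) = -84.7
ΔH°rxn = (-555.4) − (-84.7) = -470.7 kJ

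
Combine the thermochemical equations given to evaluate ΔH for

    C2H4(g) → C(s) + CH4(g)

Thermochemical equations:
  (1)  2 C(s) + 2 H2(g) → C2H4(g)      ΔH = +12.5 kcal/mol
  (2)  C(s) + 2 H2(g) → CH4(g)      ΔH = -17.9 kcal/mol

ΔH = -30.4 kcal/mol

(1) reversed (reverse to put C2H4(g) on the reactant side): -12.5 kcal/mol
(2) as written (CH4(g) already on the product side): -17.9 kcal/mol
ΔH = (-1)·(+12.5) + (1)·(-17.9) = -30.4 kcal/mol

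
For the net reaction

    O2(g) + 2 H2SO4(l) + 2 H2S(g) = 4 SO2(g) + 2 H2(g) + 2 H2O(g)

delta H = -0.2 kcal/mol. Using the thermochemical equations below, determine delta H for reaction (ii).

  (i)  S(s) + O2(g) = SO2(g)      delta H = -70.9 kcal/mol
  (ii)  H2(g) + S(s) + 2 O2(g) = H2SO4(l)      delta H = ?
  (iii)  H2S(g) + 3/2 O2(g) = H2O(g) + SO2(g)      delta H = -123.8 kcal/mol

delta H = -194.6 kcal/mol

(i) × 2: (2)·(-70.9) = -141.8 kcal/mol
(ii) reversed and × 2: contributes −2·x
(iii) × 2: (2)·(-123.8) = -247.6 kcal/mol
-0.2 = (-141.8) + (-247.6) − 2·x
x = (-0.2 − (-389.4)) / (-2) = -194.6 kcal/mol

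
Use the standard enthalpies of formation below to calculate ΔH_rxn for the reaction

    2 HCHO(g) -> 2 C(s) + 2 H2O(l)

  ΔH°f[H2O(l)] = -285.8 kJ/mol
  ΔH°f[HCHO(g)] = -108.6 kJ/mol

ΔH°rxn = Σ nΔHf°(products) − Σ nΔHf°(reactants).
Products: 2·(+0.0) + 2·(-285.8) = -571.6
Reactants: 2·(-108.6) = -217.2
ΔH_rxn = (-571.6) − (-217.2) = -354.4 kJ/mol

ΔH_rxn = -354.4 kJ/mol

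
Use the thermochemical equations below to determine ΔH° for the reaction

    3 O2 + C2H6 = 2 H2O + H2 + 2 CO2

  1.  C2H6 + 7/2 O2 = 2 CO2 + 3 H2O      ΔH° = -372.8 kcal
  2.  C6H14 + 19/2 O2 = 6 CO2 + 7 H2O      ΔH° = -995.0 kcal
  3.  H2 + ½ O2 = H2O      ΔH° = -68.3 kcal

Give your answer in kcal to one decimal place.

ΔH° = -304.5 kcal

eq. 1 as written (C2H6 already on the reactant side): -372.8 kcal
eq. 2: not needed (C6H14 appears nowhere else).
eq. 3 reversed (reverse to put H2 on the product side): +68.3 kcal
Since enthalpy is a state function, ΔH° = (1)·(-372.8) + (-1)·(-68.3) = -304.5 kcal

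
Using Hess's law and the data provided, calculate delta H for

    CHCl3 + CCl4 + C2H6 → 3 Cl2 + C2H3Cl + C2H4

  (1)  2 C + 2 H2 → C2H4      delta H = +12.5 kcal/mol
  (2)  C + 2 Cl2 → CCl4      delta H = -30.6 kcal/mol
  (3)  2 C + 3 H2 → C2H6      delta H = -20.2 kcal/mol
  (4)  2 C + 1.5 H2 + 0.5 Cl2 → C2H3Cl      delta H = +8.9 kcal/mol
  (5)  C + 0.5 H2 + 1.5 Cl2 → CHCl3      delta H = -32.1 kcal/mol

(1) as written: +12.5 kcal/mol
(2) reversed: +30.6 kcal/mol
(3) reversed: +20.2 kcal/mol
(4) as written: +8.9 kcal/mol
(5) reversed: +32.1 kcal/mol
delta H = (1)·(+12.5) + (-1)·(-30.6) + (-1)·(-20.2) + (1)·(+8.9) + (-1)·(-32.1) = 104.3 kcal/mol

delta H = 104.3 kcal/mol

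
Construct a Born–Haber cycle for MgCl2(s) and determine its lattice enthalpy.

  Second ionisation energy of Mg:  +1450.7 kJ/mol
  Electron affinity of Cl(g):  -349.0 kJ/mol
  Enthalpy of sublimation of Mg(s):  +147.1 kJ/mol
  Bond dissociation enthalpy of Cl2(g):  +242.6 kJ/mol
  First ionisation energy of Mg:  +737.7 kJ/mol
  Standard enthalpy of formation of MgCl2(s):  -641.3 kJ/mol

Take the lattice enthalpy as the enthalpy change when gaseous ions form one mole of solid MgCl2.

ΔHf° = 1·ΔHsub + 1·(ΣIE) + 1·D(Cl2) + 2·EA + U
-641.3 = 1·(+147.1) + 1·(+2188.4) + 1·(+242.6) + 2·(-349.0) + U
U = -641.3 − (+1880.1) = -2521.4 kJ/mol

U = -2521.4 kJ/mol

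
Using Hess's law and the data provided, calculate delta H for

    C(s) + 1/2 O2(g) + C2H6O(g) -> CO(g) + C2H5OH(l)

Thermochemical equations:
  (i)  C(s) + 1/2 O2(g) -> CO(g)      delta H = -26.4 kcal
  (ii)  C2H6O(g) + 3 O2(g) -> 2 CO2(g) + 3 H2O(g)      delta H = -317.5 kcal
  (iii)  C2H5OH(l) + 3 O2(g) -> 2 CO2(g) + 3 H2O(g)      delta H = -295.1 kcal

(i) as written: -26.4 kcal
(ii) as written: -317.5 kcal
(iii) reversed: +295.1 kcal
delta H = (1)·(-26.4) + (1)·(-317.5) + (-1)·(-295.1) = -48.8 kcal

delta H = -48.8 kcal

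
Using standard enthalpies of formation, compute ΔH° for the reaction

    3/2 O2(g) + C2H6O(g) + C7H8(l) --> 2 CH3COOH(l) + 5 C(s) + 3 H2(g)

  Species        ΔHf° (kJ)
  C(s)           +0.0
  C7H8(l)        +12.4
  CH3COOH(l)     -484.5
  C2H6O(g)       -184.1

Products: 2·(-484.5) + 5·(+0.0) + 3·(+0.0) = -969.0
Reactants: 3/2·(+0.0) + 1·(-184.1) + 1·(+12.4) = -171.7
ΔH° = (-969.0) − (-171.7) = -797.3 kJ

ΔH° = -797.3 kJ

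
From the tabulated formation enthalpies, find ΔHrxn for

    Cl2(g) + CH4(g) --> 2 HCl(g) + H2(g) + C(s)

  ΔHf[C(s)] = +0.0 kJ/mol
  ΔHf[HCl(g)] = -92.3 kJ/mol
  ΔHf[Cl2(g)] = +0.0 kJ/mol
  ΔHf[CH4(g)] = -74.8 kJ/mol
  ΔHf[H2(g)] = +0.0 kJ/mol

ΔHrxn = -109.8 kJ/mol

ΔH°rxn = Σ nΔHf°(products) − Σ nΔHf°(reactants).
Products: 2·(-92.3) + 1·(+0.0) + 1·(+0.0) = -184.6
Reactants: 1·(+0.0) + 1·(-74.8) = -74.8
ΔHrxn = (-184.6) − (-74.8) = -109.8 kJ/mol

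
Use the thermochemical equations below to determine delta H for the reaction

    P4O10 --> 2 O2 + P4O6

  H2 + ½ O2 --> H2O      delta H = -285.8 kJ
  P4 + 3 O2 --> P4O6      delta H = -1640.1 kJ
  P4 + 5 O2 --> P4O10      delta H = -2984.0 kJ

delta H = 1343.9 kJ

equation 1: not needed.
equation 2 as written: -1640.1 kJ
equation 3 reversed: +2984.0 kJ
delta H = (1)·(-1640.1) + (-1)·(-2984.0) = 1343.9 kJ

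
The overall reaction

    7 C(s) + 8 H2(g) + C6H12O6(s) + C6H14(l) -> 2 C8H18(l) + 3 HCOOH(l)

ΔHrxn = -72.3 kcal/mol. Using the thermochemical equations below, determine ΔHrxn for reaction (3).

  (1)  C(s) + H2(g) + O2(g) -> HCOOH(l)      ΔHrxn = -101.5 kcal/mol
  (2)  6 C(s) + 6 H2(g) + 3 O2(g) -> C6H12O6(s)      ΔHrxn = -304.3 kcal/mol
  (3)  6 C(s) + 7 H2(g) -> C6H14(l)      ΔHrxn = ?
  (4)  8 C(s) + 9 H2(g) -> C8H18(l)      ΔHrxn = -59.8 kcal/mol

ΔHrxn = -47.5 kcal/mol

(1) × 3 (×3 to match 3 HCOOH(l) in the target): (3)·(-101.5) = -304.5 kcal/mol
(2) reversed (C6H12O6(s) must end up as a reactant): +304.3 kcal/mol
(3) reversed (reverse to put C6H14(l) on the reactant side): contributes −x
(4) × 2 (scale by 2 for the 2 C8H18(l)): (2)·(-59.8) = -119.6 kcal/mol
-72.3 = (-304.5) + (+304.3) + (-119.6) − x
x = (-72.3 − (-119.8)) / (-1) = -47.5 kcal/mol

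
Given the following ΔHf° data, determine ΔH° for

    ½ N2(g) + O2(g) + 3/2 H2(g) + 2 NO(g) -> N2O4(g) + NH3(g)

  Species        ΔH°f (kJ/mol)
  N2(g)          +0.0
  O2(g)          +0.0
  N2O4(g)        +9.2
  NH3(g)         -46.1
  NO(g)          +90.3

ΔH° = -217.5 kJ/mol

Products: 1·(+9.2) + 1·(-46.1) = -36.9
Reactants: 1/2·(+0.0) + 1·(+0.0) + 3/2·(+0.0) + 2·(+90.3) = +180.6
ΔH° = (-36.9) − (+180.6) = -217.5 kJ/mol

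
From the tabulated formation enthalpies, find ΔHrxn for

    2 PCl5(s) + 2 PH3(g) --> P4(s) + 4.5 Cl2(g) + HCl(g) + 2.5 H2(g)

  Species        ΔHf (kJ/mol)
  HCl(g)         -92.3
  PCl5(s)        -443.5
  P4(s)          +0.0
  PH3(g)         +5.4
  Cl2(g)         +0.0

ΔHrxn = 783.9 kJ/mol

ΔH°rxn = Σ nΔHf°(products) − Σ nΔHf°(reactants).
Products: 1·(+0.0) + 9/2·(+0.0) + 1·(-92.3) + 5/2·(+0.0) = -92.3
Reactants: 2·(-443.5) + 2·(+5.4) = -876.2
ΔHrxn = (-92.3) − (-876.2) = 783.9 kJ/mol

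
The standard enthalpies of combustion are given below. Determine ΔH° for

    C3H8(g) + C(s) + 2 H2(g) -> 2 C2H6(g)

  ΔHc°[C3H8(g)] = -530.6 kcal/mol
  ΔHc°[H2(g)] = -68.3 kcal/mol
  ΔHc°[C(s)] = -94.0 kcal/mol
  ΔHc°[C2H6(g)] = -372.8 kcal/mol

ΔH° = -15.6 kcal/mol

Using ΔH = Σ nΔHc°(reactants) − Σ nΔHc°(products):
= [1·(-530.6) + 1·(-94.0) + 2·(-68.3)] − [2·(-372.8)]
= -15.6 kcal/mol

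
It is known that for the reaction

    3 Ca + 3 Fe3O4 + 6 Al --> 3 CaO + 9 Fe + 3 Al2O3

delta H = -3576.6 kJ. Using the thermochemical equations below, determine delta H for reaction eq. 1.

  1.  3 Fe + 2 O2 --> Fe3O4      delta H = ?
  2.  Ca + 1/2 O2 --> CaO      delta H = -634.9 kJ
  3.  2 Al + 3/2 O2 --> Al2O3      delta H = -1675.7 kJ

delta H = -1118.4 kJ

eq. 1 reversed and × 3 (Fe3O4 must end up as a reactant; scale by 3 for the 3 Fe3O4): contributes −3·x
eq. 2 × 3 (×3 to match 3 CaO in the target): (3)·(-634.9) = -1904.7 kJ
eq. 3 × 3 (×3 to match 3 Al2O3 in the target): (3)·(-1675.7) = -5027.1 kJ
-3576.6 = (-1904.7) + (-5027.1) − 3·x
x = (-3576.6 − (-6931.8)) / (-3) = -1118.4 kJ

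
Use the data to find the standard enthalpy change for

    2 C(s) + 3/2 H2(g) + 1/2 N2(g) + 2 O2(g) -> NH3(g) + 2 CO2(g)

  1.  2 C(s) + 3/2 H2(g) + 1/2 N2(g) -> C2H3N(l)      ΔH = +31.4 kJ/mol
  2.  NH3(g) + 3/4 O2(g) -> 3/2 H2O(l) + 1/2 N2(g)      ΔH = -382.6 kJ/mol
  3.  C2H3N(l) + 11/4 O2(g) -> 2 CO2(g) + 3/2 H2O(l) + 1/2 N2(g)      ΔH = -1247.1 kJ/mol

eq. 1 as written: +31.4 kJ/mol
eq. 2 reversed: +382.6 kJ/mol
eq. 3 as written: -1247.1 kJ/mol
Summing the manipulated equations, ΔH = (+31.4) + (+382.6) + (-1247.1) = -833.1 kJ/mol

ΔH = -833.1 kJ/mol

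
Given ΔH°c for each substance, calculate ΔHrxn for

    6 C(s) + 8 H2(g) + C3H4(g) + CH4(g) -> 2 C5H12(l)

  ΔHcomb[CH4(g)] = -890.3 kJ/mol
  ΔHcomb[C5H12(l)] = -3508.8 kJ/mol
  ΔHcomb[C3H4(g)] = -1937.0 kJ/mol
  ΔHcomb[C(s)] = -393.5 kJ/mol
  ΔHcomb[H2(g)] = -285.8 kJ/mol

Using ΔH = Σ nΔHc°(reactants) − Σ nΔHc°(products):
= [6·(-393.5) + 8·(-285.8) + 1·(-1937.0) + 1·(-890.3)] − [2·(-3508.8)]
= -457.1 kJ/mol

ΔHrxn = -457.1 kJ/mol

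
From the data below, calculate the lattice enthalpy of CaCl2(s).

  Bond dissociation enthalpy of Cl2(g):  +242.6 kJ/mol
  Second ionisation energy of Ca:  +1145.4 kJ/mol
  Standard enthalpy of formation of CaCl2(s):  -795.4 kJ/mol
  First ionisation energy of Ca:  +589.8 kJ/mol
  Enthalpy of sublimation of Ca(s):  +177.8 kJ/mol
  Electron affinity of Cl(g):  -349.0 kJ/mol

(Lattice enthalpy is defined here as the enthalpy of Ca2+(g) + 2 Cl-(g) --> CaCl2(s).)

ΔHf° = 1·ΔHsub + 1·(ΣIE) + 1·D(Cl2) + 2·EA + U
-795.4 = 1·(+177.8) + 1·(+1735.2) + 1·(+242.6) + 2·(-349.0) + U
U = -795.4 − (+1457.6) = -2253.0 kJ/mol

U = -2253.0 kJ/mol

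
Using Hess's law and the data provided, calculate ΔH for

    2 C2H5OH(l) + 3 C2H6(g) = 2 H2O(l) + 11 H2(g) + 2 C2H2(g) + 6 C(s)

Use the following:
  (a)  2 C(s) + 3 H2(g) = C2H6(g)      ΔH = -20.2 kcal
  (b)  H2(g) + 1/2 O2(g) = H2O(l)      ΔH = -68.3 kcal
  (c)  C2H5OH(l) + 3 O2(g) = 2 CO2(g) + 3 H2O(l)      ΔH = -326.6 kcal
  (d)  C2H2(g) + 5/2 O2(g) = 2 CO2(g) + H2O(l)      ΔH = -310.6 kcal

(a) reversed and × 3: (-3)·(-20.2) = +60.6 kcal
(b) reversed and × 2: (-2)·(-68.3) = +136.6 kcal
(c) × 2: (2)·(-326.6) = -653.2 kcal
(d) reversed and × 2: (-2)·(-310.6) = +621.2 kcal
Summing the manipulated equations, ΔH = (-3)·(-20.2) + (-2)·(-68.3) + (2)·(-326.6) + (-2)·(-310.6) = 165.2 kcal

ΔH = 165.2 kcal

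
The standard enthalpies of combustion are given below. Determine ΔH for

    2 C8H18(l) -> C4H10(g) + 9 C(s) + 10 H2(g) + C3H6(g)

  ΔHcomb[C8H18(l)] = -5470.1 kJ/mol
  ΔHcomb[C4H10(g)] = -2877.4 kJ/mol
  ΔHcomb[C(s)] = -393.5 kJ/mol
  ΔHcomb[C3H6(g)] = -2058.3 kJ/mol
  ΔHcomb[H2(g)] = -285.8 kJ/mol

ΔH = 395.0 kJ/mol

With combustion enthalpies, reactants minus products:
= [2·(-5470.1)] − [1·(-2877.4) + 9·(-393.5) + 10·(-285.8) + 1·(-2058.3)]
= 395.0 kJ/mol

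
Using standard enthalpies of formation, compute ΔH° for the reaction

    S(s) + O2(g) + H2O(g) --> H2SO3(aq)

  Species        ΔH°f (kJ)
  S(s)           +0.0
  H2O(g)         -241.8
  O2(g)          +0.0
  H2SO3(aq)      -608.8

Products: 1·(-608.8) = -608.8
Reactants: 1·(+0.0) + 1·(+0.0) + 1·(-241.8) = -241.8
ΔH° = (-608.8) − (-241.8) = -367.0 kJ

ΔH° = -367.0 kJ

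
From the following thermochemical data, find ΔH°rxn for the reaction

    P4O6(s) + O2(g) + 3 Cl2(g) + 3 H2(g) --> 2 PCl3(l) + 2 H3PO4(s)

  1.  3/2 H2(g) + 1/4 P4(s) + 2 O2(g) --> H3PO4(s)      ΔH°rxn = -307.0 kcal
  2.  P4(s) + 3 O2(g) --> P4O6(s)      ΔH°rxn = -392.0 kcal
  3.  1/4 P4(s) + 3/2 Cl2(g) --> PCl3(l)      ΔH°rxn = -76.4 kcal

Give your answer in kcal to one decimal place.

eq. 1 × 2 (scale by 2 for the 2 H3PO4(s)): (2)·(-307.0) = -614.0 kcal
eq. 2 reversed (P4O6(s) must end up as a reactant): +392.0 kcal
eq. 3 × 2 (×2 to match 2 PCl3(l) in the target): (2)·(-76.4) = -152.8 kcal
ΔH°rxn = (-614.0) + (+392.0) + (-152.8) = -374.8 kcal

ΔH°rxn = -374.8 kcal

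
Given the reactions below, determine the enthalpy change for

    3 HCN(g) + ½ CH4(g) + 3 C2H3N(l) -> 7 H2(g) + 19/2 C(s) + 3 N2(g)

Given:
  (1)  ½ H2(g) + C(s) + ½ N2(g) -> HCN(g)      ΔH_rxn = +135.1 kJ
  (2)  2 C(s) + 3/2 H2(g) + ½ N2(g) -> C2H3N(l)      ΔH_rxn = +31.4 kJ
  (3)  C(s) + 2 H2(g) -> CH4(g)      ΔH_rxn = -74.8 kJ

ΔH_rxn = -462.1 kJ

(1) reversed and × 3: (-3)·(+135.1) = -405.3 kJ
(2) reversed and × 3: (-3)·(+31.4) = -94.2 kJ
(3) reversed and × 1/2: (-1/2)·(-74.8) = +37.4 kJ
Since enthalpy is a state function, ΔH_rxn = (-405.3) + (-94.2) + (+37.4) = -462.1 kJ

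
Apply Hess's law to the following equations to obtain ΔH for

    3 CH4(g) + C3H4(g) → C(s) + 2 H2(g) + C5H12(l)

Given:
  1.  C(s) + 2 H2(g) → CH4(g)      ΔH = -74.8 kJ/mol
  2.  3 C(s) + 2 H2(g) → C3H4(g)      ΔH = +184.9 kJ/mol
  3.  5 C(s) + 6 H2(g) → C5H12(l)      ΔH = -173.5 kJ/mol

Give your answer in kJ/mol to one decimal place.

eq. 1 reversed and × 3: (-3)·(-74.8) = +224.4 kJ/mol
eq. 2 reversed: -184.9 kJ/mol
eq. 3 as written: -173.5 kJ/mol
ΔH = (+224.4) + (-184.9) + (-173.5) = -134.0 kJ/mol

ΔH = -134.0 kJ/mol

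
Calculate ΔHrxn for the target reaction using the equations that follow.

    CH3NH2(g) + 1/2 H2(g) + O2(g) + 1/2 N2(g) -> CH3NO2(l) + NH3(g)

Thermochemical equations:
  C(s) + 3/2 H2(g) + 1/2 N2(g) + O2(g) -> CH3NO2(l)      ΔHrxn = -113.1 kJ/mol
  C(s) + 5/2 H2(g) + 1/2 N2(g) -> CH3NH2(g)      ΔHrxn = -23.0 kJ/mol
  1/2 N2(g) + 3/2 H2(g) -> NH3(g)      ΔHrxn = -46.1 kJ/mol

equation 1 as written: -113.1 kJ/mol
equation 2 reversed: +23.0 kJ/mol
equation 3 as written: -46.1 kJ/mol
By Hess's law, ΔHrxn = (1)·(-113.1) + (-1)·(-23.0) + (1)·(-46.1) = -136.2 kJ/mol

ΔHrxn = -136.2 kJ/mol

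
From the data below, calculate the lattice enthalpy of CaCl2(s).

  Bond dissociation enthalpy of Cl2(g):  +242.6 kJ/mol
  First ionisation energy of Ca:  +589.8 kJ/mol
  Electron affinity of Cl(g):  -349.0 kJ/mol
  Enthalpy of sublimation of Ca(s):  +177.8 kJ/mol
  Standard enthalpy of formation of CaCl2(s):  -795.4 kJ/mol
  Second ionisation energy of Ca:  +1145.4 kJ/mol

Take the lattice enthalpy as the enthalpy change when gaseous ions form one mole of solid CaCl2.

U = -2253.0 kJ/mol

ΔHf° = 1·ΔHsub + 1·(ΣIE) + 1·D(Cl2) + 2·EA + U
-795.4 = 1·(+177.8) + 1·(+1735.2) + 1·(+242.6) + 2·(-349.0) + U
U = -795.4 − (+1457.6) = -2253.0 kJ/mol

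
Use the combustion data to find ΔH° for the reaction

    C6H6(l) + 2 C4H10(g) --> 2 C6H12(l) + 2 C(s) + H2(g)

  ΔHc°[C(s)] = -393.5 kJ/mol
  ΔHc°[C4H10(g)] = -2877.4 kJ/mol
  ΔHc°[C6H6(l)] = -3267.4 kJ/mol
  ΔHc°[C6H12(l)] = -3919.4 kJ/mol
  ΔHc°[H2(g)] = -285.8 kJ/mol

ΔH° = -110.6 kJ/mol

With combustion enthalpies, reactants minus products:
= [1·(-3267.4) + 2·(-2877.4)] − [2·(-3919.4) + 2·(-393.5) + 1·(-285.8)]
= -110.6 kJ/mol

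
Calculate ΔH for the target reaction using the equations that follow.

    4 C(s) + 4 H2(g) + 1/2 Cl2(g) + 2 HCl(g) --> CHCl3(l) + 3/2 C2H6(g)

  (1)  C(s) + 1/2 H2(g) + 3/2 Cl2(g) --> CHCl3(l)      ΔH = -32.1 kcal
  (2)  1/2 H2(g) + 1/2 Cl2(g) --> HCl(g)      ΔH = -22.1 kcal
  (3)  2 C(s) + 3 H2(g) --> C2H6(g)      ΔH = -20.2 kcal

(1) as written (CHCl3(l) already on the product side): -32.1 kcal
(2) reversed and × 2 (reverse to put HCl(g) on the reactant side; ×2 to match 2 HCl(g) in the target): (-2)·(-22.1) = +44.2 kcal
(3) × 3/2 (scale by 3/2 for the 3/2 C2H6(g)): (3/2)·(-20.2) = -30.3 kcal
Since enthalpy is a state function, ΔH = (1)·(-32.1) + (-2)·(-22.1) + (3/2)·(-20.2) = -18.2 kcal

ΔH = -18.2 kcal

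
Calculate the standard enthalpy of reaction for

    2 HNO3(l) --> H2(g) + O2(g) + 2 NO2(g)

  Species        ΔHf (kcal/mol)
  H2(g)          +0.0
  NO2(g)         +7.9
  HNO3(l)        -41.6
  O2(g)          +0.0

ΔHrxn = 99.0 kcal/mol

Products: 1·(+0.0) + 1·(+0.0) + 2·(+7.9) = +15.8
Reactants: 2·(-41.6) = -83.2
ΔHrxn = (+15.8) − (-83.2) = 99.0 kcal/mol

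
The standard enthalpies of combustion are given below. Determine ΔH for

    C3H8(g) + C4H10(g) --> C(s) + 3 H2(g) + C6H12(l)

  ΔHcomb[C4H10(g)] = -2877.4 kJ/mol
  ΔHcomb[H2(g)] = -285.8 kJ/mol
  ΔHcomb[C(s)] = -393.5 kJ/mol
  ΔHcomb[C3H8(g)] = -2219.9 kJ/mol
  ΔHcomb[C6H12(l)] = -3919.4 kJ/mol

ΔH = 73.0 kJ/mol

Using ΔH = Σ nΔHc°(reactants) − Σ nΔHc°(products):
= [1·(-2219.9) + 1·(-2877.4)] − [1·(-393.5) + 3·(-285.8) + 1·(-3919.4)]
= 73.0 kJ/mol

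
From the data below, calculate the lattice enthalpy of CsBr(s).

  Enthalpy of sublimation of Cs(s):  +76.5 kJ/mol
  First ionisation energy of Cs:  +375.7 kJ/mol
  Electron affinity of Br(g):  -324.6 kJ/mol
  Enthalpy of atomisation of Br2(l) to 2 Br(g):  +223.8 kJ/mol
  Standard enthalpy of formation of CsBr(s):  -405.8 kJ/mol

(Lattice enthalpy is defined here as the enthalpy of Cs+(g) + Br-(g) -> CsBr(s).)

ΔHf° = 1·ΔHsub + 1·(ΣIE) + 1/2·D(Br2) + 1·EA + U
-405.8 = 1·(+76.5) + 1·(+375.7) + 1/2·(+223.8) + 1·(-324.6) + U
U = -405.8 − (+239.5) = -645.3 kJ/mol

U = -645.3 kJ/mol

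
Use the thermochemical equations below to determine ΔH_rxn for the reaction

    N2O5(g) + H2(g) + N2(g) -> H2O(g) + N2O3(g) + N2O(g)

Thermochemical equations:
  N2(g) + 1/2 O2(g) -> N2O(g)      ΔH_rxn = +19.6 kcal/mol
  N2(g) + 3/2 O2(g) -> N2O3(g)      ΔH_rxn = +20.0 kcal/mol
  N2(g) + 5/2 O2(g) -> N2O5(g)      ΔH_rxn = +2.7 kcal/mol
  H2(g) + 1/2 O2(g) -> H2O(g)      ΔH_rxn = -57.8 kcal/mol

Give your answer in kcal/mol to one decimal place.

ΔH_rxn = -20.9 kcal/mol

equation 1 as written (N2O(g) already on the product side): +19.6 kcal/mol
equation 2 as written (N2O3(g) already on the product side): +20.0 kcal/mol
equation 3 reversed (reverse to put N2O5(g) on the reactant side): -2.7 kcal/mol
equation 4 as written (H2O(g) already on the product side): -57.8 kcal/mol
ΔH_rxn = (+19.6) + (+20.0) + (-2.7) + (-57.8) = -20.9 kcal/mol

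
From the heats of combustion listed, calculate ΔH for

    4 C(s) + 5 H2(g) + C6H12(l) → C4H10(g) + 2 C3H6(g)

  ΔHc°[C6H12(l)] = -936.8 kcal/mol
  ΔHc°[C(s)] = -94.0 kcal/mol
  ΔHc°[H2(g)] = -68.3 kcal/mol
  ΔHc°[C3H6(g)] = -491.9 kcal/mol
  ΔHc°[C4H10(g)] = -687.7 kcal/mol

ΔH = 17.2 kcal/mol

With combustion enthalpies, reactants minus products:
= [4·(-94.0) + 5·(-68.3) + 1·(-936.8)] − [1·(-687.7) + 2·(-491.9)]
= 17.2 kcal/mol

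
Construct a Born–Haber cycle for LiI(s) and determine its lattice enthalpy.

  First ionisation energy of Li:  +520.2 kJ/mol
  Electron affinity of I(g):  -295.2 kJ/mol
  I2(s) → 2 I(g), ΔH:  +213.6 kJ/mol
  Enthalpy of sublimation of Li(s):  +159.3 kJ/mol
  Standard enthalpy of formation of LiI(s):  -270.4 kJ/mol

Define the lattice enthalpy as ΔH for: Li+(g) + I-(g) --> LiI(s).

ΔHf° = 1·ΔHsub + 1·(ΣIE) + 1/2·D(I2) + 1·EA + U
-270.4 = 1·(+159.3) + 1·(+520.2) + 1/2·(+213.6) + 1·(-295.2) + U
U = -270.4 − (+491.1) = -761.5 kJ/mol

U = -761.5 kJ/mol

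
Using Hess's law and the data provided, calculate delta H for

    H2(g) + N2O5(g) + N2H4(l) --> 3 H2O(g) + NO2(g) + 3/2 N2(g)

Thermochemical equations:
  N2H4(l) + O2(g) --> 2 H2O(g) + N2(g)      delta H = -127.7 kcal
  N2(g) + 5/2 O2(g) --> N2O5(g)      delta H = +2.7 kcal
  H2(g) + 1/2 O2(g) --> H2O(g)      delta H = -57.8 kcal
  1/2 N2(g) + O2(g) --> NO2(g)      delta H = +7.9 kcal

delta H = -180.3 kcal

equation 1 as written: -127.7 kcal
equation 2 reversed: -2.7 kcal
equation 3 as written: -57.8 kcal
equation 4 as written: +7.9 kcal
delta H = (-127.7) + (-2.7) + (-57.8) + (+7.9) = -180.3 kcal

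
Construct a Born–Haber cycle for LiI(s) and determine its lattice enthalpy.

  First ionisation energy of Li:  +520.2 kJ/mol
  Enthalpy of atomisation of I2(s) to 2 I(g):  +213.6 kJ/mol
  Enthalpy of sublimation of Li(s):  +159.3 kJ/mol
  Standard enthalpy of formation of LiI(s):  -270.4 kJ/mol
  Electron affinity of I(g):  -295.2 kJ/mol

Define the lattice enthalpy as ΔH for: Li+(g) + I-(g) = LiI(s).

ΔHf° = 1·ΔHsub + 1·(ΣIE) + 1/2·D(I2) + 1·EA + U
-270.4 = 1·(+159.3) + 1·(+520.2) + 1/2·(+213.6) + 1·(-295.2) + U
U = -270.4 − (+491.1) = -761.5 kJ/mol

U = -761.5 kJ/mol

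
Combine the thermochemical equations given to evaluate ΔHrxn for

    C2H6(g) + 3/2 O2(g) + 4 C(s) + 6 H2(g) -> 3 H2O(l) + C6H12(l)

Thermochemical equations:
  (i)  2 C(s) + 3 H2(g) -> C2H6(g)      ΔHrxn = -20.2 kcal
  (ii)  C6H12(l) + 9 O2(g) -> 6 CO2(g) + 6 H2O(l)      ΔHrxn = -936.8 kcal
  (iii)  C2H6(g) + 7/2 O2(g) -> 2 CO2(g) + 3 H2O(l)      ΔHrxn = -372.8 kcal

ΔHrxn = -222.0 kcal

(i) × 2: (2)·(-20.2) = -40.4 kcal
(ii) reversed: +936.8 kcal
(iii) × 3: (3)·(-372.8) = -1118.4 kcal
Since enthalpy is a state function, ΔHrxn = (2)·(-20.2) + (-1)·(-936.8) + (3)·(-372.8) = -222.0 kcal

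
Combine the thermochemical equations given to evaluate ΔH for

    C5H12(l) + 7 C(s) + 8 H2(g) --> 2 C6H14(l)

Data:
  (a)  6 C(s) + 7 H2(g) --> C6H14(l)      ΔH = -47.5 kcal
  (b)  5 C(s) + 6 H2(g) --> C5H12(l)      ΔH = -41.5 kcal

ΔH = -53.5 kcal

(a) × 2: (2)·(-47.5) = -95.0 kcal
(b) reversed: +41.5 kcal
By Hess's law, ΔH = (-95.0) + (+41.5) = -53.5 kcal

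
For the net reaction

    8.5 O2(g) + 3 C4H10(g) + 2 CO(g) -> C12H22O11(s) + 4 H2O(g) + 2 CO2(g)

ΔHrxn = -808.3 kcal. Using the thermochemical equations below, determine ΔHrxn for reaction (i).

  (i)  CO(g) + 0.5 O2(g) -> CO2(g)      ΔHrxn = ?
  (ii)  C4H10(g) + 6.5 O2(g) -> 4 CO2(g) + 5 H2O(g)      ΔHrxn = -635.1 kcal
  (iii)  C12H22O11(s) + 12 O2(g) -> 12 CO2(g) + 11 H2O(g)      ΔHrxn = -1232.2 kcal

(i) × 2: contributes 2·x
(ii) × 3: (3)·(-635.1) = -1905.3 kcal
(iii) reversed: +1232.2 kcal
-808.3 = (-1905.3) + (+1232.2) + 2·x
x = (-808.3 − (-673.1)) / (2) = -67.6 kcal

ΔHrxn = -67.6 kcal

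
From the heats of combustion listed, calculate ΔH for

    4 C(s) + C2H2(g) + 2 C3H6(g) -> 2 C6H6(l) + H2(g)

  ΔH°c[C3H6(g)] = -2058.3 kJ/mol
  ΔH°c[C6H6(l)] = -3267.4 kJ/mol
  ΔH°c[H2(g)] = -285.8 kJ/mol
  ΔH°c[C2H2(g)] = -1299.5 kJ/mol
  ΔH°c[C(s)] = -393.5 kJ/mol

With combustion enthalpies, reactants minus products:
= [4·(-393.5) + 1·(-1299.5) + 2·(-2058.3)] − [2·(-3267.4) + 1·(-285.8)]
= -169.5 kJ/mol

ΔH = -169.5 kJ/mol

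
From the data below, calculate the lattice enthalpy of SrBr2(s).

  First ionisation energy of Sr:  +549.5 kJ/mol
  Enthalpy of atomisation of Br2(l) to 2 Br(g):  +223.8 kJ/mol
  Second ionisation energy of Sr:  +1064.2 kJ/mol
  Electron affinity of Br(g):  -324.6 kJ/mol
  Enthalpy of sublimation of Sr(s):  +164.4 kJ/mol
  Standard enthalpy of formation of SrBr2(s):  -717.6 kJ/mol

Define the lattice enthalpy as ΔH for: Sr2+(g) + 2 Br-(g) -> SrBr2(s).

ΔHf° = 1·ΔHsub + 1·(ΣIE) + 1·D(Br2) + 2·EA + U
-717.6 = 1·(+164.4) + 1·(+1613.7) + 1·(+223.8) + 2·(-324.6) + U
U = -717.6 − (+1352.7) = -2070.3 kJ/mol

U = -2070.3 kJ/mol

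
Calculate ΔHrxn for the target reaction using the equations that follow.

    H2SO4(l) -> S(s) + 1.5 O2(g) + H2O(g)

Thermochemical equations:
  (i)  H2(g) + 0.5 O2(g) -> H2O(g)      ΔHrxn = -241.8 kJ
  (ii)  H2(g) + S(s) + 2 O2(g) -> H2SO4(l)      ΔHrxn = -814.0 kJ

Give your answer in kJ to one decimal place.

ΔHrxn = 572.2 kJ

(i) as written (H2O(g) already on the product side): -241.8 kJ
(ii) reversed (reverse to put H2SO4(l) on the reactant side): +814.0 kJ
ΔHrxn = (1)·(-241.8) + (-1)·(-814.0) = 572.2 kJ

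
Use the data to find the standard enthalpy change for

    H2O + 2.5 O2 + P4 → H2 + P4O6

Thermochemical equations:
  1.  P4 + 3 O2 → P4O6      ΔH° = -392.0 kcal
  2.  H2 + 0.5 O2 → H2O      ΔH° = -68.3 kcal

ΔH° = -323.7 kcal

eq. 1 as written (P4O6 already on the product side): -392.0 kcal
eq. 2 reversed (reverse to put H2O on the reactant side): +68.3 kcal
ΔH° = (-392.0) + (+68.3) = -323.7 kcal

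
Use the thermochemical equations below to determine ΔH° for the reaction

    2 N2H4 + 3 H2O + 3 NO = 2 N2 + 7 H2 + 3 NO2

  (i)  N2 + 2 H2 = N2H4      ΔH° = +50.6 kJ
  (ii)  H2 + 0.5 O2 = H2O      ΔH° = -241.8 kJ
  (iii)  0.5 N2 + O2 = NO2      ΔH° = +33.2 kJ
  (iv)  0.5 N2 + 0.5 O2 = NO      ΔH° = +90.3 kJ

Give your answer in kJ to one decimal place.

ΔH° = 452.9 kJ

(i) reversed and × 2: (-2)·(+50.6) = -101.2 kJ
(ii) reversed and × 3: (-3)·(-241.8) = +725.4 kJ
(iii) × 3: (3)·(+33.2) = +99.6 kJ
(iv) reversed and × 3: (-3)·(+90.3) = -270.9 kJ
Combining the equations, ΔH° = (-101.2) + (+725.4) + (+99.6) + (-270.9) = 452.9 kJ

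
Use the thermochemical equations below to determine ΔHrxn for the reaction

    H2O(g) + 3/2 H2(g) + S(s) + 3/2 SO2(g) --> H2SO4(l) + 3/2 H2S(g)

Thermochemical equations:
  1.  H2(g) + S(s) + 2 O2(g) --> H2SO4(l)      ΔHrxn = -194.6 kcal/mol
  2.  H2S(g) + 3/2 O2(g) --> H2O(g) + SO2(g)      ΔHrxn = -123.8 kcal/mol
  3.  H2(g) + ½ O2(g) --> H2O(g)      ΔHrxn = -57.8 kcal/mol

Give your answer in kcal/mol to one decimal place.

ΔHrxn = -37.8 kcal/mol

eq. 1 as written: -194.6 kcal/mol
eq. 2 reversed and × 3/2: (-3/2)·(-123.8) = +185.7 kcal/mol
eq. 3 × 1/2: (1/2)·(-57.8) = -28.9 kcal/mol
Summing the manipulated equations, ΔHrxn = (1)·(-194.6) + (-3/2)·(-123.8) + (1/2)·(-57.8) = -37.8 kcal/mol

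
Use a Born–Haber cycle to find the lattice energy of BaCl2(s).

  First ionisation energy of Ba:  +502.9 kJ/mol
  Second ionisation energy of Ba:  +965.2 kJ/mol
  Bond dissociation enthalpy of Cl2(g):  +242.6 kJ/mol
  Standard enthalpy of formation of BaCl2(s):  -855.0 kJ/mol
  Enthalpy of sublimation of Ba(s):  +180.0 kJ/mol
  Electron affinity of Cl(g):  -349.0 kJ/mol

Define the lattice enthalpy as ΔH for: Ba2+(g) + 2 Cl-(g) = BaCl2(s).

ΔHf° = 1·ΔHsub + 1·(ΣIE) + 1·D(Cl2) + 2·EA + U
-855.0 = 1·(+180.0) + 1·(+1468.1) + 1·(+242.6) + 2·(-349.0) + U
U = -855.0 − (+1192.7) = -2047.7 kJ/mol

U = -2047.7 kJ/mol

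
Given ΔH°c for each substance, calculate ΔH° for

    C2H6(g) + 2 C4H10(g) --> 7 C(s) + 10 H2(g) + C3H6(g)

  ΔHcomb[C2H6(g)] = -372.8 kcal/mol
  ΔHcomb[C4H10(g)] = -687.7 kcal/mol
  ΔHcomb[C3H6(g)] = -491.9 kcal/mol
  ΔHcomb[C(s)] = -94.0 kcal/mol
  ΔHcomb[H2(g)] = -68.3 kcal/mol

Using ΔH = Σ nΔHc°(reactants) − Σ nΔHc°(products):
= [1·(-372.8) + 2·(-687.7)] − [7·(-94.0) + 10·(-68.3) + 1·(-491.9)]
= 84.7 kcal/mol

ΔH° = 84.7 kcal/mol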